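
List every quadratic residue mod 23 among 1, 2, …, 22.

1,2,3,4,6,8,9,12,13,16,18

Square k = 1,…,11 (k and 23−k give the same square):
1²=1, 2²=4, 3²=9, 4²=16, 5²≡2, 6²≡13, 7²≡3, 8²≡18, 9²≡12, 10²≡8, 11²≡6 (mod 23).
So the quadratic residues mod 23 are {1, 2, 3, 4, 6, 8, 9, 12, 13, 16, 18}.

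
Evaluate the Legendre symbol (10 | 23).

Pull out 2: since 23 ≡ 7 (mod 8), (2/23) = +1.
Reciprocity: 5 ≡ 1 and 23 ≡ 3 (mod 4), so (5/23) = +(23/5).
Reduce top mod 5: now compute (3/5).
Reciprocity: 3 ≡ 3 and 5 ≡ 1 (mod 4), so (3/5) = +(5/3).
Reduce top mod 3: now compute (2/3).
Pull out 2: since 3 ≡ 3 (mod 8), (2/3) = -1.
Reached (1/3) = 1. Collecting the sign flips along the way, the symbol is -1.

-1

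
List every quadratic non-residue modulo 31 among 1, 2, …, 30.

Square k = 1,…,15 (k and 31−k give the same square):
1²=1, 2²=4, 3²=9, 4²=16, 5²=25, 6²≡5, 7²≡18, 8²≡2, 9²≡19, 10²≡7, 11²≡28, 12²≡20, 13²≡14, 14²≡10, 15²≡8 (mod 31).
The residues are {1, 2, 4, 5, 7, 8, 9, 10, 14, 16, 18, 19, 20, 25, 28}; the non-residues are the remaining 15 nonzero classes.

3 6 11 12 13 15 17 21 22 23 24 26 27 29 30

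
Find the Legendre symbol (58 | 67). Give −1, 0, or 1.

Pull out 2: since 67 ≡ 3 (mod 8), (2/67) = -1.
Reciprocity: 29 ≡ 1 and 67 ≡ 3 (mod 4), so (29/67) = +(67/29).
Reduce top mod 29: now compute (9/29).
Reciprocity: 9 ≡ 1 and 29 ≡ 1 (mod 4), so (9/29) = +(29/9).
Reduce top mod 9: now compute (2/9).
Pull out 2: since 9 ≡ 1 (mod 8), (2/9) = +1.
Reached (1/9) = 1. Collecting the sign flips along the way, the symbol is -1.

-1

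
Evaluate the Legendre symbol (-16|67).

-1

Euler's criterion: (-16/67) ≡ 51^33 (mod 67).
51^2 ≡ 55 (mod 67)
51^4 ≡ 10 (mod 67)
51^8 ≡ 33 (mod 67)
51^16 ≡ 17 (mod 67)
51^32 ≡ 21 (mod 67)
51^33 = 51^(32+1) ≡ 66 (mod 67).
Result is 66 ≡ −1, so (-16/67) = −1.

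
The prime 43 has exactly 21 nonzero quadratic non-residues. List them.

Square k = 1,…,21 (k and 43−k give the same square):
1²=1, 2²=4, 3²=9, 4²=16, 5²=25, 6²=36, 7²≡6, 8²≡21, 9²≡38, 10²≡14, 11²≡35, 12²≡15, 13²≡40, 14²≡24, 15²≡10, 16²≡41, 17²≡31, 18²≡23, 19²≡17, 20²≡13, 21²≡11 (mod 43).
The residues are {1, 4, 6, 9, 10, 11, 13, 14, 15, 16, 17, 21, 23, 24, 25, 31, 35, 36, 38, 40, 41}; the non-residues are the remaining 21 nonzero classes.

2, 3, 5, 7, 8, 12, 18, 19, 20, 22, 26, 27, 28, 29, 30, 32, 33, 34, 37, 39, 42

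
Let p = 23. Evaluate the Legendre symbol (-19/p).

1

Euler's criterion: (-19/23) ≡ 4^11 (mod 23).
4^2 ≡ 16 (mod 23)
4^4 ≡ 3 (mod 23)
4^8 ≡ 9 (mod 23)
4^11 = 4^(8+2+1) ≡ 1 (mod 23).
Result is 1, so (-19/23) = 1.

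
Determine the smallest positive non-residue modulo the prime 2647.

(2/2647) = +1, so 2 is a residue.
(3/2647) = −1, so 3 is the smallest positive non-residue mod 2647.

3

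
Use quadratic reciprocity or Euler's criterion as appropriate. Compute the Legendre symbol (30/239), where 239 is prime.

Euler's criterion: (30/239) ≡ 30^119 (mod 239).
30^2 ≡ 183 (mod 239)
30^4 ≡ 29 (mod 239)
30^8 ≡ 124 (mod 239)
30^16 ≡ 80 (mod 239)
30^32 ≡ 186 (mod 239)
30^64 ≡ 180 (mod 239)
30^119 = 30^(64+32+16+4+2+1) ≡ 1 (mod 239).
Result is 1, so (30/239) = 1.

1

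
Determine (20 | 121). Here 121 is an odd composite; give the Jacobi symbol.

1

Pull out 2^2: since 121 ≡ 1 (mod 8), (2/121) = +1, so (2/121)^2 = +1.
Reciprocity: 5 ≡ 1 and 121 ≡ 1 (mod 4), so (5/121) = +(121/5).
Reduce top mod 5: now compute (1/5).
Reached (1/5) = 1. Collecting the sign flips along the way, the symbol is +1.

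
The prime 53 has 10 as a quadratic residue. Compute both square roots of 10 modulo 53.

53 ≡ 1 (mod 4), so we find a root by search.
Trying successive values, 13² = 169 ≡ 10 (mod 53). The other root is 53 − 13 = 40.

13, 40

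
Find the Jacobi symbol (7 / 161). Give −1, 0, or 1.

0

Reciprocity: 7 ≡ 3 and 161 ≡ 1 (mod 4), so (7/161) = +(161/7).
Reduce top mod 7: now compute (0/7).
Top reduces to 0: gcd > 1, so the symbol is 0.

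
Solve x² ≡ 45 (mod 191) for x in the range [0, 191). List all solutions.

42, 149

Since 191 ≡ 3 (mod 4), a square root of 45 is 45^((191+1)/4) = 45^48 mod 191.
Repeated squaring: 45^2≡115, 45^4≡46, 45^8≡15, 45^16≡34, 45^32≡10 (mod 191).
45^48 = 45^(32+16) ≡ 149 (mod 191).
Check: 149² = 22201 ≡ 45 (mod 191). The two roots are 42 and 149.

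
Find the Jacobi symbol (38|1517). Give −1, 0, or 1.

-1

Pull out 2: since 1517 ≡ 5 (mod 8), (2/1517) = -1.
Reciprocity: 19 ≡ 3 and 1517 ≡ 1 (mod 4), so (19/1517) = +(1517/19).
Reduce top mod 19: now compute (16/19).
Pull out 2^4: since 19 ≡ 3 (mod 8), (2/19) = -1, so (2/19)^4 = +1.
Reached (1/19) = 1. Collecting the sign flips along the way, the symbol is -1.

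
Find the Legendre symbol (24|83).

Euler's criterion: (24/83) ≡ 24^41 (mod 83).
24^2 ≡ 78 (mod 83)
24^4 ≡ 25 (mod 83)
24^8 ≡ 44 (mod 83)
24^16 ≡ 27 (mod 83)
24^32 ≡ 65 (mod 83)
24^41 = 24^(32+8+1) ≡ 82 (mod 83).
Result is 82 ≡ −1, so (24/83) = −1.

-1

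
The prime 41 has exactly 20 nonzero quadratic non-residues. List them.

Square k = 1,…,20 (k and 41−k give the same square):
1²=1, 2²=4, 3²=9, 4²=16, 5²=25, 6²=36, 7²≡8, 8²≡23, 9²≡40, 10²≡18, 11²≡39, 12²≡21, 13²≡5, 14²≡32, 15²≡20, 16²≡10, 17²≡2, 18²≡37, 19²≡33, 20²≡31 (mod 41).
The residues are {1, 2, 4, 5, 8, 9, 10, 16, 18, 20, 21, 23, 25, 31, 32, 33, 36, 37, 39, 40}; the non-residues are the remaining 20 nonzero classes.

3,6,7,11,12,13,14,15,17,19,22,24,26,27,28,29,30,34,35,38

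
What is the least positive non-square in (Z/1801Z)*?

(2/1801) = +1, so 2 is a residue.
(3/1801) = +1, so 3 is a residue.
(4/1801) = +1, so 4 is a residue.
(5/1801) = +1, so 5 is a residue.
(6/1801) = +1, so 6 is a residue.
(7/1801) = +1, so 7 is a residue.
(8/1801) = +1, so 8 is a residue.
(9/1801) = +1, so 9 is a residue.
(10/1801) = +1, so 10 is a residue.
(11/1801) = −1, so 11 is the smallest positive non-residue mod 1801.

11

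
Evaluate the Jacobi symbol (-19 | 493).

-1

First reduce: -19 ≡ 474 (mod 493).
Pull out 2: since 493 ≡ 5 (mod 8), (2/493) = -1.
Reciprocity: 237 ≡ 1 and 493 ≡ 1 (mod 4), so (237/493) = +(493/237).
Reduce top mod 237: now compute (19/237).
Reciprocity: 19 ≡ 3 and 237 ≡ 1 (mod 4), so (19/237) = +(237/19).
Reduce top mod 19: now compute (9/19).
Reciprocity: 9 ≡ 1 and 19 ≡ 3 (mod 4), so (9/19) = +(19/9).
Reduce top mod 9: now compute (1/9).
Reached (1/9) = 1. Collecting the sign flips along the way, the symbol is -1.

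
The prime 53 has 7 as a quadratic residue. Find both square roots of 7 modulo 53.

53 ≡ 1 (mod 4), so we find a root by search.
Trying successive values, 22² = 484 ≡ 7 (mod 53). The other root is 53 − 22 = 31.

22, 31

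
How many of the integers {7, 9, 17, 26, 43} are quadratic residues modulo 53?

(7/53) = +1 → QR.
(9/53) = +1 → QR.
(17/53) = +1 → QR.
(26/53) = -1 → non-residue.
(43/53) = +1 → QR.
Total quadratic residues among the 5: 4.

4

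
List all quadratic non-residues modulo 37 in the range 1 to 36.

2 5 6 8 13 14 15 17 18 19 20 22 23 24 29 31 32 35

Square k = 1,…,18 (k and 37−k give the same square):
1²=1, 2²=4, 3²=9, 4²=16, 5²=25, 6²=36, 7²≡12, 8²≡27, 9²≡7, 10²≡26, 11²≡10, 12²≡33, 13²≡21, 14²≡11, 15²≡3, 16²≡34, 17²≡30, 18²≡28 (mod 37).
The residues are {1, 3, 4, 7, 9, 10, 11, 12, 16, 21, 25, 26, 27, 28, 30, 33, 34, 36}; the non-residues are the remaining 18 nonzero classes.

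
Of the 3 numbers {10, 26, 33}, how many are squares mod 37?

(10/37) = +1 → QR.
(26/37) = +1 → QR.
(33/37) = +1 → QR.
Total quadratic residues among the 3: 3.

3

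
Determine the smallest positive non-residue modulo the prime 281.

3

(2/281) = +1, so 2 is a residue.
(3/281) = −1, so 3 is the smallest positive non-residue mod 281.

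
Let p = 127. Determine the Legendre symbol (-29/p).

Euler's criterion: (-29/127) ≡ 98^63 (mod 127).
98^2 ≡ 79 (mod 127)
98^4 ≡ 18 (mod 127)
98^8 ≡ 70 (mod 127)
98^16 ≡ 74 (mod 127)
98^32 ≡ 15 (mod 127)
98^63 = 98^(32+16+8+4+2+1) ≡ 1 (mod 127).
Result is 1, so (-29/127) = 1.

1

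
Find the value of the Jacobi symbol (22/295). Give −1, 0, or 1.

-1

Pull out 2: since 295 ≡ 7 (mod 8), (2/295) = +1.
Reciprocity: 11 ≡ 3 and 295 ≡ 3 (mod 4), so (11/295) = −(295/11).
Reduce top mod 11: now compute (9/11).
Reciprocity: 9 ≡ 1 and 11 ≡ 3 (mod 4), so (9/11) = +(11/9).
Reduce top mod 9: now compute (2/9).
Pull out 2: since 9 ≡ 1 (mod 8), (2/9) = +1.
Reached (1/9) = 1. Collecting the sign flips along the way, the symbol is -1.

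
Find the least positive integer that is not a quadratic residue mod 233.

3

(2/233) = +1, so 2 is a residue.
(3/233) = −1, so 3 is the smallest positive non-residue mod 233.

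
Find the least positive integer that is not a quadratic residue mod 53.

(2/53) = −1, so 2 is the smallest positive non-residue mod 53.

2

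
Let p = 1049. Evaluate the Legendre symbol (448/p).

-1

Pull out 2^6: since 1049 ≡ 1 (mod 8), (2/1049) = +1, so (2/1049)^6 = +1.
Reciprocity: 7 ≡ 3 and 1049 ≡ 1 (mod 4), so (7/1049) = +(1049/7).
Reduce top mod 7: now compute (6/7).
Pull out 2: since 7 ≡ 7 (mod 8), (2/7) = +1.
Reciprocity: 3 ≡ 3 and 7 ≡ 3 (mod 4), so (3/7) = −(7/3).
Reduce top mod 3: now compute (1/3).
Reached (1/3) = 1. Collecting the sign flips along the way, the symbol is -1.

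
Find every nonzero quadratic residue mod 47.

Square k = 1,…,23 (k and 47−k give the same square):
1²=1, 2²=4, 3²=9, 4²=16, 5²=25, 6²=36, 7²≡2, 8²≡17, 9²≡34, 10²≡6, 11²≡27, 12²≡3, 13²≡28, 14²≡8, 15²≡37, 16²≡21, 17²≡7, 18²≡42, 19²≡32, 20²≡24, 21²≡18, 22²≡14, 23²≡12 (mod 47).
So the quadratic residues mod 47 are {1, 2, 3, 4, 6, 7, 8, 9, 12, 14, 16, 17, 18, 21, 24, 25, 27, 28, 32, 34, 36, 37, 42}.

1,2,3,4,6,7,8,9,12,14,16,17,18,21,24,25,27,28,32,34,36,37,42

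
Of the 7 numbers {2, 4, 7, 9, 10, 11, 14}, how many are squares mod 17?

3

(2/17) = +1 → QR.
(4/17) = +1 → QR.
(7/17) = -1 → non-residue.
(9/17) = +1 → QR.
(10/17) = -1 → non-residue.
(11/17) = -1 → non-residue.
(14/17) = -1 → non-residue.
Total quadratic residues among the 7: 3.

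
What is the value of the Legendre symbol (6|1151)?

1

Pull out 2: since 1151 ≡ 7 (mod 8), (2/1151) = +1.
Reciprocity: 3 ≡ 3 and 1151 ≡ 3 (mod 4), so (3/1151) = −(1151/3).
Reduce top mod 3: now compute (2/3).
Pull out 2: since 3 ≡ 3 (mod 8), (2/3) = -1.
Reached (1/3) = 1. Collecting the sign flips along the way, the symbol is +1.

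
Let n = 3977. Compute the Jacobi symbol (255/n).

Reciprocity: 255 ≡ 3 and 3977 ≡ 1 (mod 4), so (255/3977) = +(3977/255).
Reduce top mod 255: now compute (152/255).
Pull out 2^3: since 255 ≡ 7 (mod 8), (2/255) = +1, so (2/255)^3 = +1.
Reciprocity: 19 ≡ 3 and 255 ≡ 3 (mod 4), so (19/255) = −(255/19).
Reduce top mod 19: now compute (8/19).
Pull out 2^3: since 19 ≡ 3 (mod 8), (2/19) = -1, so (2/19)^3 = -1.
Reached (1/19) = 1. Collecting the sign flips along the way, the symbol is +1.

1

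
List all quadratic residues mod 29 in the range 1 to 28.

Square k = 1,…,14 (k and 29−k give the same square):
1²=1, 2²=4, 3²=9, 4²=16, 5²=25, 6²≡7, 7²≡20, 8²≡6, 9²≡23, 10²≡13, 11²≡5, 12²≡28, 13²≡24, 14²≡22 (mod 29).
So the quadratic residues mod 29 are {1, 4, 5, 6, 7, 9, 13, 16, 20, 22, 23, 24, 25, 28}.

1, 4, 5, 6, 7, 9, 13, 16, 20, 22, 23, 24, 25, 28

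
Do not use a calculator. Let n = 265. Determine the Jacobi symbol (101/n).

-1

Reciprocity: 101 ≡ 1 and 265 ≡ 1 (mod 4), so (101/265) = +(265/101).
Reduce top mod 101: now compute (63/101).
Reciprocity: 63 ≡ 3 and 101 ≡ 1 (mod 4), so (63/101) = +(101/63).
Reduce top mod 63: now compute (38/63).
Pull out 2: since 63 ≡ 7 (mod 8), (2/63) = +1.
Reciprocity: 19 ≡ 3 and 63 ≡ 3 (mod 4), so (19/63) = −(63/19).
Reduce top mod 19: now compute (6/19).
Pull out 2: since 19 ≡ 3 (mod 8), (2/19) = -1.
Reciprocity: 3 ≡ 3 and 19 ≡ 3 (mod 4), so (3/19) = −(19/3).
Reduce top mod 3: now compute (1/3).
Reached (1/3) = 1. Collecting the sign flips along the way, the symbol is -1.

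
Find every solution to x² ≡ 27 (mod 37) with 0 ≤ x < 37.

8, 29

37 ≡ 1 (mod 4), so we find a root by search.
Trying successive values, 8² = 64 ≡ 27 (mod 37). The other root is 37 − 8 = 29.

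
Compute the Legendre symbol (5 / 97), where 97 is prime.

Euler's criterion: (5/97) ≡ 5^48 (mod 97).
5^2 ≡ 25 (mod 97)
5^4 ≡ 43 (mod 97)
5^8 ≡ 6 (mod 97)
5^16 ≡ 36 (mod 97)
5^32 ≡ 35 (mod 97)
5^48 = 5^(32+16) ≡ 96 (mod 97).
Result is 96 ≡ −1, so (5/97) = −1.

-1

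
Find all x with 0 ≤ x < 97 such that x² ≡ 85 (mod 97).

45, 52

97 ≡ 1 (mod 4), so we find a root by search.
Trying successive values, 45² = 2025 ≡ 85 (mod 97). The other root is 97 − 45 = 52.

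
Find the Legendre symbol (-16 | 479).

First reduce: -16 ≡ 463 (mod 479).
Reciprocity: 463 ≡ 3 and 479 ≡ 3 (mod 4), so (463/479) = −(479/463).
Reduce top mod 463: now compute (16/463).
Pull out 2^4: since 463 ≡ 7 (mod 8), (2/463) = +1, so (2/463)^4 = +1.
Reached (1/463) = 1. Collecting the sign flips along the way, the symbol is -1.

-1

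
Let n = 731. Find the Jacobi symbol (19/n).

-1

Reciprocity: 19 ≡ 3 and 731 ≡ 3 (mod 4), so (19/731) = −(731/19).
Reduce top mod 19: now compute (9/19).
Reciprocity: 9 ≡ 1 and 19 ≡ 3 (mod 4), so (9/19) = +(19/9).
Reduce top mod 9: now compute (1/9).
Reached (1/9) = 1. Collecting the sign flips along the way, the symbol is -1.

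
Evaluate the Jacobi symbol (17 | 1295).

Reciprocity: 17 ≡ 1 and 1295 ≡ 3 (mod 4), so (17/1295) = +(1295/17).
Reduce top mod 17: now compute (3/17).
Reciprocity: 3 ≡ 3 and 17 ≡ 1 (mod 4), so (3/17) = +(17/3).
Reduce top mod 3: now compute (2/3).
Pull out 2: since 3 ≡ 3 (mod 8), (2/3) = -1.
Reached (1/3) = 1. Collecting the sign flips along the way, the symbol is -1.

-1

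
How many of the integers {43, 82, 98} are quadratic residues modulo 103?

2

(43/103) = -1 → non-residue.
(82/103) = +1 → QR.
(98/103) = +1 → QR.
Total quadratic residues among the 3: 2.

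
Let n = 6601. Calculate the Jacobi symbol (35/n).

0

Reciprocity: 35 ≡ 3 and 6601 ≡ 1 (mod 4), so (35/6601) = +(6601/35).
Reduce top mod 35: now compute (21/35).
Reciprocity: 21 ≡ 1 and 35 ≡ 3 (mod 4), so (21/35) = +(35/21).
Reduce top mod 21: now compute (14/21).
Pull out 2: since 21 ≡ 5 (mod 8), (2/21) = -1.
Reciprocity: 7 ≡ 3 and 21 ≡ 1 (mod 4), so (7/21) = +(21/7).
Reduce top mod 7: now compute (0/7).
Top reduces to 0: gcd > 1, so the symbol is 0.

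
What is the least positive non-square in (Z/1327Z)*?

3

(2/1327) = +1, so 2 is a residue.
(3/1327) = −1, so 3 is the smallest positive non-residue mod 1327.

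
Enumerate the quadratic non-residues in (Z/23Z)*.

5,7,10,11,14,15,17,19,20,21,22

Square k = 1,…,11 (k and 23−k give the same square):
1²=1, 2²=4, 3²=9, 4²=16, 5²≡2, 6²≡13, 7²≡3, 8²≡18, 9²≡12, 10²≡8, 11²≡6 (mod 23).
The residues are {1, 2, 3, 4, 6, 8, 9, 12, 13, 16, 18}; the non-residues are the remaining 11 nonzero classes.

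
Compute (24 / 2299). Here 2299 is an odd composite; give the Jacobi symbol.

Pull out 2^3: since 2299 ≡ 3 (mod 8), (2/2299) = -1, so (2/2299)^3 = -1.
Reciprocity: 3 ≡ 3 and 2299 ≡ 3 (mod 4), so (3/2299) = −(2299/3).
Reduce top mod 3: now compute (1/3).
Reached (1/3) = 1. Collecting the sign flips along the way, the symbol is +1.

1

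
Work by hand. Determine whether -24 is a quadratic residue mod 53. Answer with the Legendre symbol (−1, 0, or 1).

1

First reduce: -24 ≡ 29 (mod 53).
Reciprocity: 29 ≡ 1 and 53 ≡ 1 (mod 4), so (29/53) = +(53/29).
Reduce top mod 29: now compute (24/29).
Pull out 2^3: since 29 ≡ 5 (mod 8), (2/29) = -1, so (2/29)^3 = -1.
Reciprocity: 3 ≡ 3 and 29 ≡ 1 (mod 4), so (3/29) = +(29/3).
Reduce top mod 3: now compute (2/3).
Pull out 2: since 3 ≡ 3 (mod 8), (2/3) = -1.
Reached (1/3) = 1. Collecting the sign flips along the way, the symbol is +1.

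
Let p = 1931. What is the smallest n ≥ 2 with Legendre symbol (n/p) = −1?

(2/1931) = −1, so 2 is the smallest positive non-residue mod 1931.

2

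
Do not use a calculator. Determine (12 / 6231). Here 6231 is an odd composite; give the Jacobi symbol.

0

Pull out 2^2: since 6231 ≡ 7 (mod 8), (2/6231) = +1, so (2/6231)^2 = +1.
Reciprocity: 3 ≡ 3 and 6231 ≡ 3 (mod 4), so (3/6231) = −(6231/3).
Reduce top mod 3: now compute (0/3).
Top reduces to 0: gcd > 1, so the symbol is 0.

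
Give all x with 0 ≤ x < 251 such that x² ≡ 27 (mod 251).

Since 251 ≡ 3 (mod 4), a square root of 27 is 27^((251+1)/4) = 27^63 mod 251.
Repeated squaring: 27^2≡227, 27^4≡74, 27^8≡205, 27^16≡108, 27^32≡118 (mod 251).
27^63 = 27^(32+16+8+4+2+1) ≡ 23 (mod 251).
Check: 23² = 529 ≡ 27 (mod 251). The two roots are 23 and 228.

23, 228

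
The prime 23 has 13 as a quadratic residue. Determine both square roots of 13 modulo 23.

Since 23 ≡ 3 (mod 4), a square root of 13 is 13^((23+1)/4) = 13^6 mod 23.
Repeated squaring: 13^2≡8, 13^4≡18 (mod 23).
13^6 = 13^(4+2) ≡ 6 (mod 23).
Check: 6² = 36 ≡ 13 (mod 23). The two roots are 6 and 17.

6, 17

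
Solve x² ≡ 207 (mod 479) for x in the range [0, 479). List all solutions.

Since 479 ≡ 3 (mod 4), a square root of 207 is 207^((479+1)/4) = 207^120 mod 479.
Repeated squaring: 207^2≡218, 207^4≡103, 207^8≡71, 207^16≡251, 207^32≡252, 207^64≡276 (mod 479).
207^120 = 207^(64+32+16+8) ≡ 405 (mod 479).
Check: 405² = 164025 ≡ 207 (mod 479). The two roots are 74 and 405.

74, 405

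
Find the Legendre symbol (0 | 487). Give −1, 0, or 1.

0

Top reduces to 0: gcd > 1, so the symbol is 0.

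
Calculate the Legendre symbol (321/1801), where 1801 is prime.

Reciprocity: 321 ≡ 1 and 1801 ≡ 1 (mod 4), so (321/1801) = +(1801/321).
Reduce top mod 321: now compute (196/321).
Pull out 2^2: since 321 ≡ 1 (mod 8), (2/321) = +1, so (2/321)^2 = +1.
Reciprocity: 49 ≡ 1 and 321 ≡ 1 (mod 4), so (49/321) = +(321/49).
Reduce top mod 49: now compute (27/49).
Reciprocity: 27 ≡ 3 and 49 ≡ 1 (mod 4), so (27/49) = +(49/27).
Reduce top mod 27: now compute (22/27).
Pull out 2: since 27 ≡ 3 (mod 8), (2/27) = -1.
Reciprocity: 11 ≡ 3 and 27 ≡ 3 (mod 4), so (11/27) = −(27/11).
Reduce top mod 11: now compute (5/11).
Reciprocity: 5 ≡ 1 and 11 ≡ 3 (mod 4), so (5/11) = +(11/5).
Reduce top mod 5: now compute (1/5).
Reached (1/5) = 1. Collecting the sign flips along the way, the symbol is +1.

1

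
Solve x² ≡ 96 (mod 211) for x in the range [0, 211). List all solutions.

Since 211 ≡ 3 (mod 4), a square root of 96 is 96^((211+1)/4) = 96^53 mod 211.
Repeated squaring: 96^2≡143, 96^4≡193, 96^8≡113, 96^16≡109, 96^32≡65 (mod 211).
96^53 = 96^(32+16+4+1) ≡ 184 (mod 211).
Check: 184² = 33856 ≡ 96 (mod 211). The two roots are 27 and 184.

27, 184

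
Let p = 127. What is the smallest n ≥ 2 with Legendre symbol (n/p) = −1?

(2/127) = +1, so 2 is a residue.
(3/127) = −1, so 3 is the smallest positive non-residue mod 127.

3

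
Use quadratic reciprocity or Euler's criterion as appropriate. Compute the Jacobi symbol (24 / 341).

Pull out 2^3: since 341 ≡ 5 (mod 8), (2/341) = -1, so (2/341)^3 = -1.
Reciprocity: 3 ≡ 3 and 341 ≡ 1 (mod 4), so (3/341) = +(341/3).
Reduce top mod 3: now compute (2/3).
Pull out 2: since 3 ≡ 3 (mod 8), (2/3) = -1.
Reached (1/3) = 1. Collecting the sign flips along the way, the symbol is +1.

1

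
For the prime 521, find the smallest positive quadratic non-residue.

(2/521) = +1, so 2 is a residue.
(3/521) = −1, so 3 is the smallest positive non-residue mod 521.

3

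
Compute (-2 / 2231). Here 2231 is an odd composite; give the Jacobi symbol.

First reduce: -2 ≡ 2229 (mod 2231).
Reciprocity: 2229 ≡ 1 and 2231 ≡ 3 (mod 4), so (2229/2231) = +(2231/2229).
Reduce top mod 2229: now compute (2/2229).
Pull out 2: since 2229 ≡ 5 (mod 8), (2/2229) = -1.
Reached (1/2229) = 1. Collecting the sign flips along the way, the symbol is -1.

-1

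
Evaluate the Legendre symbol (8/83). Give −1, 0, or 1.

-1

Euler's criterion: (8/83) ≡ 8^41 (mod 83).
8^2 ≡ 64 (mod 83)
8^4 ≡ 29 (mod 83)
8^8 ≡ 11 (mod 83)
8^16 ≡ 38 (mod 83)
8^32 ≡ 33 (mod 83)
8^41 = 8^(32+8+1) ≡ 82 (mod 83).
Result is 82 ≡ −1, so (8/83) = −1.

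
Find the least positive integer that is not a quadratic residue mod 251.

(2/251) = −1, so 2 is the smallest positive non-residue mod 251.

2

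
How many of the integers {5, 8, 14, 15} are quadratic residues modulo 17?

2

(5/17) = -1 → non-residue.
(8/17) = +1 → QR.
(14/17) = -1 → non-residue.
(15/17) = +1 → QR.
Total quadratic residues among the 4: 2.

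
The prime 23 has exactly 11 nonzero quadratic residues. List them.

Square k = 1,…,11 (k and 23−k give the same square):
1²=1, 2²=4, 3²=9, 4²=16, 5²≡2, 6²≡13, 7²≡3, 8²≡18, 9²≡12, 10²≡8, 11²≡6 (mod 23).
So the quadratic residues mod 23 are {1, 2, 3, 4, 6, 8, 9, 12, 13, 16, 18}.

1, 2, 3, 4, 6, 8, 9, 12, 13, 16, 18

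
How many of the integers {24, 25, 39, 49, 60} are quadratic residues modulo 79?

2

(24/79) = -1 → non-residue.
(25/79) = +1 → QR.
(39/79) = -1 → non-residue.
(49/79) = +1 → QR.
(60/79) = -1 → non-residue.
Total quadratic residues among the 5: 2.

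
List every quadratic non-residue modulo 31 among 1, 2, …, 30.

Square k = 1,…,15 (k and 31−k give the same square):
1²=1, 2²=4, 3²=9, 4²=16, 5²=25, 6²≡5, 7²≡18, 8²≡2, 9²≡19, 10²≡7, 11²≡28, 12²≡20, 13²≡14, 14²≡10, 15²≡8 (mod 31).
The residues are {1, 2, 4, 5, 7, 8, 9, 10, 14, 16, 18, 19, 20, 25, 28}; the non-residues are the remaining 15 nonzero classes.

3, 6, 11, 12, 13, 15, 17, 21, 22, 23, 24, 26, 27, 29, 30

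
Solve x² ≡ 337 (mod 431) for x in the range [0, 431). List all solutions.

145, 286

Since 431 ≡ 3 (mod 4), a square root of 337 is 337^((431+1)/4) = 337^108 mod 431.
Repeated squaring: 337^2≡216, 337^4≡108, 337^8≡27, 337^16≡298, 337^32≡18, 337^64≡324 (mod 431).
337^108 = 337^(64+32+8+4) ≡ 145 (mod 431).
Check: 145² = 21025 ≡ 337 (mod 431). The two roots are 145 and 286.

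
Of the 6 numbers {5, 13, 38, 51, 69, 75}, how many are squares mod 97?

(5/97) = -1 → non-residue.
(13/97) = -1 → non-residue.
(38/97) = -1 → non-residue.
(51/97) = -1 → non-residue.
(69/97) = -1 → non-residue.
(75/97) = +1 → QR.
Total quadratic residues among the 6: 1.

1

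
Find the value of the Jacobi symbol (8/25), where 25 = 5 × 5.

Pull out 2^3: since 25 ≡ 1 (mod 8), (2/25) = +1, so (2/25)^3 = +1.
Reached (1/25) = 1. Collecting the sign flips along the way, the symbol is +1.

1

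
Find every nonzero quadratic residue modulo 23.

1 2 3 4 6 8 9 12 13 16 18

Square k = 1,…,11 (k and 23−k give the same square):
1²=1, 2²=4, 3²=9, 4²=16, 5²≡2, 6²≡13, 7²≡3, 8²≡18, 9²≡12, 10²≡8, 11²≡6 (mod 23).
So the quadratic residues mod 23 are {1, 2, 3, 4, 6, 8, 9, 12, 13, 16, 18}.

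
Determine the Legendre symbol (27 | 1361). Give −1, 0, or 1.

Reciprocity: 27 ≡ 3 and 1361 ≡ 1 (mod 4), so (27/1361) = +(1361/27).
Reduce top mod 27: now compute (11/27).
Reciprocity: 11 ≡ 3 and 27 ≡ 3 (mod 4), so (11/27) = −(27/11).
Reduce top mod 11: now compute (5/11).
Reciprocity: 5 ≡ 1 and 11 ≡ 3 (mod 4), so (5/11) = +(11/5).
Reduce top mod 5: now compute (1/5).
Reached (1/5) = 1. Collecting the sign flips along the way, the symbol is -1.

-1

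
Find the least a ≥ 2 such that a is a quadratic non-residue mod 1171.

2

(2/1171) = −1, so 2 is the smallest positive non-residue mod 1171.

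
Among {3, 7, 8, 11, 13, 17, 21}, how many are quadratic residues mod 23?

(3/23) = +1 → QR.
(7/23) = -1 → non-residue.
(8/23) = +1 → QR.
(11/23) = -1 → non-residue.
(13/23) = +1 → QR.
(17/23) = -1 → non-residue.
(21/23) = -1 → non-residue.
Total quadratic residues among the 7: 3.

3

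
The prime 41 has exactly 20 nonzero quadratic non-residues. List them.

Square k = 1,…,20 (k and 41−k give the same square):
1²=1, 2²=4, 3²=9, 4²=16, 5²=25, 6²=36, 7²≡8, 8²≡23, 9²≡40, 10²≡18, 11²≡39, 12²≡21, 13²≡5, 14²≡32, 15²≡20, 16²≡10, 17²≡2, 18²≡37, 19²≡33, 20²≡31 (mod 41).
The residues are {1, 2, 4, 5, 8, 9, 10, 16, 18, 20, 21, 23, 25, 31, 32, 33, 36, 37, 39, 40}; the non-residues are the remaining 20 nonzero classes.

3, 6, 7, 11, 12, 13, 14, 15, 17, 19, 22, 24, 26, 27, 28, 29, 30, 34, 35, 38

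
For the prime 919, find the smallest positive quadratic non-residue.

(2/919) = +1, so 2 is a residue.
(3/919) = −1, so 3 is the smallest positive non-residue mod 919.

3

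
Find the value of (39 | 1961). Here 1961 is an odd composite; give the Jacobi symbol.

Reciprocity: 39 ≡ 3 and 1961 ≡ 1 (mod 4), so (39/1961) = +(1961/39).
Reduce top mod 39: now compute (11/39).
Reciprocity: 11 ≡ 3 and 39 ≡ 3 (mod 4), so (11/39) = −(39/11).
Reduce top mod 11: now compute (6/11).
Pull out 2: since 11 ≡ 3 (mod 8), (2/11) = -1.
Reciprocity: 3 ≡ 3 and 11 ≡ 3 (mod 4), so (3/11) = −(11/3).
Reduce top mod 3: now compute (2/3).
Pull out 2: since 3 ≡ 3 (mod 8), (2/3) = -1.
Reached (1/3) = 1. Collecting the sign flips along the way, the symbol is +1.

1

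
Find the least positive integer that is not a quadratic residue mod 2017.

(2/2017) = +1, so 2 is a residue.
(3/2017) = +1, so 3 is a residue.
(4/2017) = +1, so 4 is a residue.
(5/2017) = −1, so 5 is the smallest positive non-residue mod 2017.

5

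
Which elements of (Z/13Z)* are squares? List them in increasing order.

1 3 4 9 10 12

Square k = 1,…,6 (k and 13−k give the same square):
1²=1, 2²=4, 3²=9, 4²≡3, 5²≡12, 6²≡10 (mod 13).
So the quadratic residues mod 13 are {1, 3, 4, 9, 10, 12}.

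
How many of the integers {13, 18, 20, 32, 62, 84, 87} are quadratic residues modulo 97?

3

(13/97) = -1 → non-residue.
(18/97) = +1 → QR.
(20/97) = -1 → non-residue.
(32/97) = +1 → QR.
(62/97) = +1 → QR.
(84/97) = -1 → non-residue.
(87/97) = -1 → non-residue.
Total quadratic residues among the 7: 3.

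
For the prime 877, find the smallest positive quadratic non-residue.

2

(2/877) = −1, so 2 is the smallest positive non-residue mod 877.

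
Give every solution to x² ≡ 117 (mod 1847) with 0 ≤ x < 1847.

Since 1847 ≡ 3 (mod 4), a square root of 117 is 117^((1847+1)/4) = 117^462 mod 1847.
Repeated squaring: 117^2≡760, 117^4≡1336, 117^8≡694, 117^16≡1416, 117^32≡1061, 117^64≡898, 117^128≡1112, 117^256≡901 (mod 1847).
117^462 = 117^(256+128+64+8+4+2) ≡ 1384 (mod 1847).
Check: 1384² = 1915456 ≡ 117 (mod 1847). The two roots are 463 and 1384.

463, 1384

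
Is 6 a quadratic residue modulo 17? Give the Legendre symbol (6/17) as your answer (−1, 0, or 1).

-1

Pull out 2: since 17 ≡ 1 (mod 8), (2/17) = +1.
Reciprocity: 3 ≡ 3 and 17 ≡ 1 (mod 4), so (3/17) = +(17/3).
Reduce top mod 3: now compute (2/3).
Pull out 2: since 3 ≡ 3 (mod 8), (2/3) = -1.
Reached (1/3) = 1. Collecting the sign flips along the way, the symbol is -1.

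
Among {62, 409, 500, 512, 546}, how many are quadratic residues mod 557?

(62/557) = +1 → QR.
(409/557) = -1 → non-residue.
(500/557) = -1 → non-residue.
(512/557) = -1 → non-residue.
(546/557) = -1 → non-residue.
Total quadratic residues among the 5: 1.

1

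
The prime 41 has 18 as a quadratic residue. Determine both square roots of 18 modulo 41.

10, 31

41 ≡ 1 (mod 4), so we find a root by search.
Trying successive values, 10² = 100 ≡ 18 (mod 41). The other root is 41 − 10 = 31.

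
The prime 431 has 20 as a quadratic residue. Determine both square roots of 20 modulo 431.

69, 362

Since 431 ≡ 3 (mod 4), a square root of 20 is 20^((431+1)/4) = 20^108 mod 431.
Repeated squaring: 20^2≡400, 20^4≡99, 20^8≡319, 20^16≡45, 20^32≡301, 20^64≡91 (mod 431).
20^108 = 20^(64+32+8+4) ≡ 69 (mod 431).
Check: 69² = 4761 ≡ 20 (mod 431). The two roots are 69 and 362.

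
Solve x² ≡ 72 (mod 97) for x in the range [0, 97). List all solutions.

13, 84

97 ≡ 1 (mod 4), so we find a root by search.
Trying successive values, 13² = 169 ≡ 72 (mod 97). The other root is 97 − 13 = 84.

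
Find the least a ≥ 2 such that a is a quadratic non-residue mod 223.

3

(2/223) = +1, so 2 is a residue.
(3/223) = −1, so 3 is the smallest positive non-residue mod 223.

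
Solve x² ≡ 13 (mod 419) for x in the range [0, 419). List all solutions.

Since 419 ≡ 3 (mod 4), a square root of 13 is 13^((419+1)/4) = 13^105 mod 419.
Repeated squaring: 13^2≡169, 13^4≡69, 13^8≡152, 13^16≡59, 13^32≡129, 13^64≡300 (mod 419).
13^105 = 13^(64+32+8+1) ≡ 348 (mod 419).
Check: 348² = 121104 ≡ 13 (mod 419). The two roots are 71 and 348.

71, 348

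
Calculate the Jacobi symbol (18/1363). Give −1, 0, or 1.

-1

Pull out 2: since 1363 ≡ 3 (mod 8), (2/1363) = -1.
Reciprocity: 9 ≡ 1 and 1363 ≡ 3 (mod 4), so (9/1363) = +(1363/9).
Reduce top mod 9: now compute (4/9).
Pull out 2^2: since 9 ≡ 1 (mod 8), (2/9) = +1, so (2/9)^2 = +1.
Reached (1/9) = 1. Collecting the sign flips along the way, the symbol is -1.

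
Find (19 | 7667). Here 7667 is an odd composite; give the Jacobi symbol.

1

Reciprocity: 19 ≡ 3 and 7667 ≡ 3 (mod 4), so (19/7667) = −(7667/19).
Reduce top mod 19: now compute (10/19).
Pull out 2: since 19 ≡ 3 (mod 8), (2/19) = -1.
Reciprocity: 5 ≡ 1 and 19 ≡ 3 (mod 4), so (5/19) = +(19/5).
Reduce top mod 5: now compute (4/5).
Pull out 2^2: since 5 ≡ 5 (mod 8), (2/5) = -1, so (2/5)^2 = +1.
Reached (1/5) = 1. Collecting the sign flips along the way, the symbol is +1.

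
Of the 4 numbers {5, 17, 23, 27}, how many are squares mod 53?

(5/53) = -1 → non-residue.
(17/53) = +1 → QR.
(23/53) = -1 → non-residue.
(27/53) = -1 → non-residue.
Total quadratic residues among the 4: 1.

1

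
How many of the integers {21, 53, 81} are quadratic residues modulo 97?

2

(21/97) = -1 → non-residue.
(53/97) = +1 → QR.
(81/97) = +1 → QR.
Total quadratic residues among the 3: 2.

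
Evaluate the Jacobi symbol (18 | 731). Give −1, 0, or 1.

-1

Pull out 2: since 731 ≡ 3 (mod 8), (2/731) = -1.
Reciprocity: 9 ≡ 1 and 731 ≡ 3 (mod 4), so (9/731) = +(731/9).
Reduce top mod 9: now compute (2/9).
Pull out 2: since 9 ≡ 1 (mod 8), (2/9) = +1.
Reached (1/9) = 1. Collecting the sign flips along the way, the symbol is -1.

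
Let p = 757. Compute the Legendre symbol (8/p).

Pull out 2^3: since 757 ≡ 5 (mod 8), (2/757) = -1, so (2/757)^3 = -1.
Reached (1/757) = 1. Collecting the sign flips along the way, the symbol is -1.

-1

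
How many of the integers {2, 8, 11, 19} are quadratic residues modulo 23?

2

(2/23) = +1 → QR.
(8/23) = +1 → QR.
(11/23) = -1 → non-residue.
(19/23) = -1 → non-residue.
Total quadratic residues among the 4: 2.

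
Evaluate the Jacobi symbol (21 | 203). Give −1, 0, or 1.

0

Reciprocity: 21 ≡ 1 and 203 ≡ 3 (mod 4), so (21/203) = +(203/21).
Reduce top mod 21: now compute (14/21).
Pull out 2: since 21 ≡ 5 (mod 8), (2/21) = -1.
Reciprocity: 7 ≡ 3 and 21 ≡ 1 (mod 4), so (7/21) = +(21/7).
Reduce top mod 7: now compute (0/7).
Top reduces to 0: gcd > 1, so the symbol is 0.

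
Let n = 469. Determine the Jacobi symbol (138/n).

Pull out 2: since 469 ≡ 5 (mod 8), (2/469) = -1.
Reciprocity: 69 ≡ 1 and 469 ≡ 1 (mod 4), so (69/469) = +(469/69).
Reduce top mod 69: now compute (55/69).
Reciprocity: 55 ≡ 3 and 69 ≡ 1 (mod 4), so (55/69) = +(69/55).
Reduce top mod 55: now compute (14/55).
Pull out 2: since 55 ≡ 7 (mod 8), (2/55) = +1.
Reciprocity: 7 ≡ 3 and 55 ≡ 3 (mod 4), so (7/55) = −(55/7).
Reduce top mod 7: now compute (6/7).
Pull out 2: since 7 ≡ 7 (mod 8), (2/7) = +1.
Reciprocity: 3 ≡ 3 and 7 ≡ 3 (mod 4), so (3/7) = −(7/3).
Reduce top mod 3: now compute (1/3).
Reached (1/3) = 1. Collecting the sign flips along the way, the symbol is -1.

-1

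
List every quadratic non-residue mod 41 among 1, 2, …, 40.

3,6,7,11,12,13,14,15,17,19,22,24,26,27,28,29,30,34,35,38

Square k = 1,…,20 (k and 41−k give the same square):
1²=1, 2²=4, 3²=9, 4²=16, 5²=25, 6²=36, 7²≡8, 8²≡23, 9²≡40, 10²≡18, 11²≡39, 12²≡21, 13²≡5, 14²≡32, 15²≡20, 16²≡10, 17²≡2, 18²≡37, 19²≡33, 20²≡31 (mod 41).
The residues are {1, 2, 4, 5, 8, 9, 10, 16, 18, 20, 21, 23, 25, 31, 32, 33, 36, 37, 39, 40}; the non-residues are the remaining 20 nonzero classes.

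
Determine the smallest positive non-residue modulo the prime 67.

(2/67) = −1, so 2 is the smallest positive non-residue mod 67.

2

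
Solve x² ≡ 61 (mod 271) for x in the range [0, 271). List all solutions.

Since 271 ≡ 3 (mod 4), a square root of 61 is 61^((271+1)/4) = 61^68 mod 271.
Repeated squaring: 61^2≡198, 61^4≡180, 61^8≡151, 61^16≡37, 61^32≡14, 61^64≡196 (mod 271).
61^68 = 61^(64+4) ≡ 50 (mod 271).
Check: 50² = 2500 ≡ 61 (mod 271). The two roots are 50 and 221.

50, 221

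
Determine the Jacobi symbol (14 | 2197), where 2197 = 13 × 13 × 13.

1

Pull out 2: since 2197 ≡ 5 (mod 8), (2/2197) = -1.
Reciprocity: 7 ≡ 3 and 2197 ≡ 1 (mod 4), so (7/2197) = +(2197/7).
Reduce top mod 7: now compute (6/7).
Pull out 2: since 7 ≡ 7 (mod 8), (2/7) = +1.
Reciprocity: 3 ≡ 3 and 7 ≡ 3 (mod 4), so (3/7) = −(7/3).
Reduce top mod 3: now compute (1/3).
Reached (1/3) = 1. Collecting the sign flips along the way, the symbol is +1.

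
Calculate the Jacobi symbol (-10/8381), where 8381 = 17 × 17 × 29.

-1

First reduce: -10 ≡ 8371 (mod 8381).
Reciprocity: 8371 ≡ 3 and 8381 ≡ 1 (mod 4), so (8371/8381) = +(8381/8371).
Reduce top mod 8371: now compute (10/8371).
Pull out 2: since 8371 ≡ 3 (mod 8), (2/8371) = -1.
Reciprocity: 5 ≡ 1 and 8371 ≡ 3 (mod 4), so (5/8371) = +(8371/5).
Reduce top mod 5: now compute (1/5).
Reached (1/5) = 1. Collecting the sign flips along the way, the symbol is -1.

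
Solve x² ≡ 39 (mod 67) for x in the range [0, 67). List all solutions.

21, 46

Since 67 ≡ 3 (mod 4), a square root of 39 is 39^((67+1)/4) = 39^17 mod 67.
Repeated squaring: 39^2≡47, 39^4≡65, 39^8≡4, 39^16≡16 (mod 67).
39^17 = 39^(16+1) ≡ 21 (mod 67).
Check: 21² = 441 ≡ 39 (mod 67). The two roots are 21 and 46.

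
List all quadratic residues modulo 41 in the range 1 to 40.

Square k = 1,…,20 (k and 41−k give the same square):
1²=1, 2²=4, 3²=9, 4²=16, 5²=25, 6²=36, 7²≡8, 8²≡23, 9²≡40, 10²≡18, 11²≡39, 12²≡21, 13²≡5, 14²≡32, 15²≡20, 16²≡10, 17²≡2, 18²≡37, 19²≡33, 20²≡31 (mod 41).
So the quadratic residues mod 41 are {1, 2, 4, 5, 8, 9, 10, 16, 18, 20, 21, 23, 25, 31, 32, 33, 36, 37, 39, 40}.

1 2 4 5 8 9 10 16 18 20 21 23 25 31 32 33 36 37 39 40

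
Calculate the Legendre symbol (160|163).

1

Pull out 2^5: since 163 ≡ 3 (mod 8), (2/163) = -1, so (2/163)^5 = -1.
Reciprocity: 5 ≡ 1 and 163 ≡ 3 (mod 4), so (5/163) = +(163/5).
Reduce top mod 5: now compute (3/5).
Reciprocity: 3 ≡ 3 and 5 ≡ 1 (mod 4), so (3/5) = +(5/3).
Reduce top mod 3: now compute (2/3).
Pull out 2: since 3 ≡ 3 (mod 8), (2/3) = -1.
Reached (1/3) = 1. Collecting the sign flips along the way, the symbol is +1.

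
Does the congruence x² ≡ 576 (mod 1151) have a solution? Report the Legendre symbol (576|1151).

Pull out 2^6: since 1151 ≡ 7 (mod 8), (2/1151) = +1, so (2/1151)^6 = +1.
Reciprocity: 9 ≡ 1 and 1151 ≡ 3 (mod 4), so (9/1151) = +(1151/9).
Reduce top mod 9: now compute (8/9).
Pull out 2^3: since 9 ≡ 1 (mod 8), (2/9) = +1, so (2/9)^3 = +1.
Reached (1/9) = 1. Collecting the sign flips along the way, the symbol is +1.

1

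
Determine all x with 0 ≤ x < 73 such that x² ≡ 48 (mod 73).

11, 62

73 ≡ 1 (mod 4), so we find a root by search.
Trying successive values, 11² = 121 ≡ 48 (mod 73). The other root is 73 − 11 = 62.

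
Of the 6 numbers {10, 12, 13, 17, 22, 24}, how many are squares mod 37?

(10/37) = +1 → QR.
(12/37) = +1 → QR.
(13/37) = -1 → non-residue.
(17/37) = -1 → non-residue.
(22/37) = -1 → non-residue.
(24/37) = -1 → non-residue.
Total quadratic residues among the 6: 2.

2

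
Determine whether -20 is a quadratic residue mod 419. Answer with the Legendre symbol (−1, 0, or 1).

-1

Euler's criterion: (-20/419) ≡ 399^209 (mod 419).
399^2 ≡ 400 (mod 419)
399^4 ≡ 361 (mod 419)
399^8 ≡ 12 (mod 419)
399^16 ≡ 144 (mod 419)
399^32 ≡ 205 (mod 419)
399^64 ≡ 125 (mod 419)
399^128 ≡ 122 (mod 419)
399^209 = 399^(128+64+16+1) ≡ 418 (mod 419).
Result is 418 ≡ −1, so (-20/419) = −1.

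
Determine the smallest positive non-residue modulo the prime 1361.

(2/1361) = +1, so 2 is a residue.
(3/1361) = −1, so 3 is the smallest positive non-residue mod 1361.

3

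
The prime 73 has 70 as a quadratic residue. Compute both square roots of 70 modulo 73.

17, 56

73 ≡ 1 (mod 4), so we find a root by search.
Trying successive values, 17² = 289 ≡ 70 (mod 73). The other root is 73 − 17 = 56.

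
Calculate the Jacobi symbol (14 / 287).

0

Pull out 2: since 287 ≡ 7 (mod 8), (2/287) = +1.
Reciprocity: 7 ≡ 3 and 287 ≡ 3 (mod 4), so (7/287) = −(287/7).
Reduce top mod 7: now compute (0/7).
Top reduces to 0: gcd > 1, so the symbol is 0.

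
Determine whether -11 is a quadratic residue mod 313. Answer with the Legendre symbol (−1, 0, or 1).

First reduce: -11 ≡ 302 (mod 313).
Pull out 2: since 313 ≡ 1 (mod 8), (2/313) = +1.
Reciprocity: 151 ≡ 3 and 313 ≡ 1 (mod 4), so (151/313) = +(313/151).
Reduce top mod 151: now compute (11/151).
Reciprocity: 11 ≡ 3 and 151 ≡ 3 (mod 4), so (11/151) = −(151/11).
Reduce top mod 11: now compute (8/11).
Pull out 2^3: since 11 ≡ 3 (mod 8), (2/11) = -1, so (2/11)^3 = -1.
Reached (1/11) = 1. Collecting the sign flips along the way, the symbol is +1.

1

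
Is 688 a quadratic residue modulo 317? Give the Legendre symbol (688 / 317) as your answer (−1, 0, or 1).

First reduce: 688 ≡ 54 (mod 317).
Pull out 2: since 317 ≡ 5 (mod 8), (2/317) = -1.
Reciprocity: 27 ≡ 3 and 317 ≡ 1 (mod 4), so (27/317) = +(317/27).
Reduce top mod 27: now compute (20/27).
Pull out 2^2: since 27 ≡ 3 (mod 8), (2/27) = -1, so (2/27)^2 = +1.
Reciprocity: 5 ≡ 1 and 27 ≡ 3 (mod 4), so (5/27) = +(27/5).
Reduce top mod 5: now compute (2/5).
Pull out 2: since 5 ≡ 5 (mod 8), (2/5) = -1.
Reached (1/5) = 1. Collecting the sign flips along the way, the symbol is +1.

1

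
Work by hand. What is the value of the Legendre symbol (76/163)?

-1

Pull out 2^2: since 163 ≡ 3 (mod 8), (2/163) = -1, so (2/163)^2 = +1.
Reciprocity: 19 ≡ 3 and 163 ≡ 3 (mod 4), so (19/163) = −(163/19).
Reduce top mod 19: now compute (11/19).
Reciprocity: 11 ≡ 3 and 19 ≡ 3 (mod 4), so (11/19) = −(19/11).
Reduce top mod 11: now compute (8/11).
Pull out 2^3: since 11 ≡ 3 (mod 8), (2/11) = -1, so (2/11)^3 = -1.
Reached (1/11) = 1. Collecting the sign flips along the way, the symbol is -1.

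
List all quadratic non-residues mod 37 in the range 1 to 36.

Square k = 1,…,18 (k and 37−k give the same square):
1²=1, 2²=4, 3²=9, 4²=16, 5²=25, 6²=36, 7²≡12, 8²≡27, 9²≡7, 10²≡26, 11²≡10, 12²≡33, 13²≡21, 14²≡11, 15²≡3, 16²≡34, 17²≡30, 18²≡28 (mod 37).
The residues are {1, 3, 4, 7, 9, 10, 11, 12, 16, 21, 25, 26, 27, 28, 30, 33, 34, 36}; the non-residues are the remaining 18 nonzero classes.

2, 5, 6, 8, 13, 14, 15, 17, 18, 19, 20, 22, 23, 24, 29, 31, 32, 35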